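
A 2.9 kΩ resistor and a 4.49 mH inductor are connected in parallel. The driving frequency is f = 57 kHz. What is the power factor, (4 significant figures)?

0.4849

ω = 2πf = 358100 rad/s
X_L = ωL = 1608 Ω
Parallel: admittances add. Y = 1/R + 1/(jωL)
Y = (0.0003448 − j0.0006219) S
|Y| = 0.0007111 S → |Z| = 1/|Y| = 1406 Ω, ∠Z = −∠Y = 60.99°
cos φ = cos(60.99°) = 0.4849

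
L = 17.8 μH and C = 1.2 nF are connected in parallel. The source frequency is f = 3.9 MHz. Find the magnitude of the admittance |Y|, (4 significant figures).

ω = 2πf = 2.45e+07 rad/s
X_L = ωL = 436.2 Ω
X_C = 1/(ωC) = 34.01 Ω
Parallel: admittances add. Y = 1/(jωL) + jωC
Y = (0 + j0.02711) S
|Y| = 0.02711 S → |Z| = 1/|Y| = 36.88 Ω, ∠Z = −∠Y = -90.00°

27.11 mS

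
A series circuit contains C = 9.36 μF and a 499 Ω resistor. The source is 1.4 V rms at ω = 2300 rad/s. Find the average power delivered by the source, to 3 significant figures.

X_C = 1/(ωC) = 46.5 Ω
Z = 499 − j46.5 Ω
|Z| = √(499² + 46.5²) = 501 Ω
∠Z = arctan(-46.5/499) = -5.32°
I = V/|Z| = 2.79 mA
P = VI cos φ = 1.4 × 0.00279 × cos(-5.32°) = 3.89 mW

3.89 mW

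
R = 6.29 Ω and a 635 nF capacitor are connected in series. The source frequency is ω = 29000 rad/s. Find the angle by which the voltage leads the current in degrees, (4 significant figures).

X_C = 1/(ωC) = 54.30 Ω
Z = 6.290 − j54.30 Ω
|Z| = √(6.290² + 54.30²) = 54.67 Ω
∠Z = arctan(-54.30/6.290) = -83.39°

-83.39°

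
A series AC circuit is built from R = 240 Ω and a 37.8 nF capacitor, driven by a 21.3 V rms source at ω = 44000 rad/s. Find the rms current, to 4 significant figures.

32.90 mA

X_C = 1/(ωC) = 601.3 Ω
Z = 240.0 − j601.3 Ω
|Z| = √(240.0² + 601.3²) = 647.4 Ω
I = V/|Z| = 21.3/647.4 = 32.90 mA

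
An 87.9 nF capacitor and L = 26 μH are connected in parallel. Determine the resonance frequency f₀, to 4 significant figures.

ω₀ = 1/√(LC) = 1/√(2.6e-05 × 8.79e-08) = 661500 rad/s
f₀ = ω₀/(2π) = 105.3 kHz

105.3 kHz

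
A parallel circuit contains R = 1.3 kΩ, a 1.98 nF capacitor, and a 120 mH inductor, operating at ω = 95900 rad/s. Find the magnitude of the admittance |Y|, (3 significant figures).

776 μS

X_L = ωL = 11500 Ω
X_C = 1/(ωC) = 5270 Ω
Parallel: admittances add. Y = 1/R + 1/(jωL) + jωC
Y = (0.000769 + j0.000103) S
|Y| = 0.000776 S → |Z| = 1/|Y| = 1290 Ω, ∠Z = −∠Y = -7.63°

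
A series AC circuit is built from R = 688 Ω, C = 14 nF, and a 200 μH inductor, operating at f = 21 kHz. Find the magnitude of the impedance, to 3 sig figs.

859 Ω

ω = 2πf = 131900 rad/s
X_L = ωL = 26.4 Ω
X_C = 1/(ωC) = 541 Ω
Net reactance X = X_L − X_C = -515 Ω
Z = 688 − j515 Ω
|Z| = √(688² + 515²) = 859 Ω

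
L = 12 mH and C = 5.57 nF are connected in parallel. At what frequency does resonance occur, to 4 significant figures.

ω₀ = 1/√(LC) = 1/√(0.012 × 5.57e-09) = 122300 rad/s
f₀ = ω₀/(2π) = 19.47 kHz

19.47 kHz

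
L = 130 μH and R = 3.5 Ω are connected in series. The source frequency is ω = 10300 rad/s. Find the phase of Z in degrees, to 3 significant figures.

X_L = ωL = 1.34 Ω
Z = 3.50 + j1.34 Ω
|Z| = √(3.50² + 1.34²) = 3.75 Ω
∠Z = arctan(1.34/3.50) = 20.9°

20.9°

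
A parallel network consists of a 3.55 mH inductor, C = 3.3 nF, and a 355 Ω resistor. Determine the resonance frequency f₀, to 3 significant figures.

46.5 kHz

ω₀ = 1/√(LC) = 1/√(0.00355 × 3.3e-09) = 292200 rad/s
f₀ = ω₀/(2π) = 46.5 kHz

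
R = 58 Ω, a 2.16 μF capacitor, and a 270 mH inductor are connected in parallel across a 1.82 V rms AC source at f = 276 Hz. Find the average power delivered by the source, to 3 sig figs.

57.1 mW

ω = 2πf = 1734 rad/s
X_L = ωL = 468 Ω
X_C = 1/(ωC) = 267 Ω
Parallel: admittances add. Y = 1/R + 1/(jωL) + jωC
Y = (0.0172 + j0.00161) S
|Y| = 0.0173 S → |Z| = 1/|Y| = 57.7 Ω, ∠Z = −∠Y = -5.33°
I = V/|Z| = 31.5 mA
P = VI cos φ = 1.82 × 0.0315 × cos(-5.33°) = 57.1 mW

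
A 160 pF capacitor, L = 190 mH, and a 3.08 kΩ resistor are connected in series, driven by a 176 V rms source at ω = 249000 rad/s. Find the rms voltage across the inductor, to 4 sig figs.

X_L = ωL = 47310 Ω
X_C = 1/(ωC) = 25100 Ω
Net reactance X = X_L − X_C = 22210 Ω
Z = 3080 + j22210 Ω
|Z| = √(3080² + 22210²) = 22420 Ω
I = V/|Z| = 7.849 mA
V_L = I·|Z_L| = 0.007849 × 47310 = 371.4 V

371.4 V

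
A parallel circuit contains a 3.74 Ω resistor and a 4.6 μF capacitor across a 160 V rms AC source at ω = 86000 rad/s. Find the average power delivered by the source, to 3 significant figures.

X_C = 1/(ωC) = 2.53 Ω
Parallel: admittances add. Y = 1/R + jωC
Y = (0.267 + j0.396) S
|Y| = 0.477 S → |Z| = 1/|Y| = 2.09 Ω, ∠Z = −∠Y = -55.9°
I = V/|Z| = 76.4 A
P = VI cos φ = 160 × 76.4 × cos(-55.9°) = 6.84 kW

6.84 kW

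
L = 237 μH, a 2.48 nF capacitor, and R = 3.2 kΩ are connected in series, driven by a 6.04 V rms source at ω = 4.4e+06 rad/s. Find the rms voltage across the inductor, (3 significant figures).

1.89 V

X_L = ωL = 1040 Ω
X_C = 1/(ωC) = 91.6 Ω
Net reactance X = X_L − X_C = 951 Ω
Z = 3200 + j951 Ω
|Z| = √(3200² + 951²) = 3340 Ω
I = V/|Z| = 1.81 mA
V_L = I·|Z_L| = 0.00181 × 1040 = 1.89 V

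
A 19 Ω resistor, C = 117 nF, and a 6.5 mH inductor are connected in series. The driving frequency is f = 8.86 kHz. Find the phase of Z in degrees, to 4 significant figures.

84.79°

ω = 2πf = 55670 rad/s
X_L = ωL = 361.8 Ω
X_C = 1/(ωC) = 153.5 Ω
Net reactance X = X_L − X_C = 208.3 Ω
Z = 19.00 + j208.3 Ω
|Z| = √(19.00² + 208.3²) = 209.2 Ω
∠Z = arctan(208.3/19.00) = 84.79°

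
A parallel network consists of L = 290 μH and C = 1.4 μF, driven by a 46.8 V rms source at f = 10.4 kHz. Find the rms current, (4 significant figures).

1.812 A

ω = 2πf = 65350 rad/s
X_L = ωL = 18.95 Ω
X_C = 1/(ωC) = 10.93 Ω
Parallel: admittances add. Y = 1/(jωL) + jωC
Y = (0 + j0.03871) S
|Y| = 0.03871 S → |Z| = 1/|Y| = 25.83 Ω, ∠Z = −∠Y = -90.00°
I = V/|Z| = 46.8/25.83 = 1.812 A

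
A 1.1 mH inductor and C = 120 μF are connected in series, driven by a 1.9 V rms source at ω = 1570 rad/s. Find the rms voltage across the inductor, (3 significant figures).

0.916 V

X_L = ωL = 1.73 Ω
X_C = 1/(ωC) = 5.31 Ω
Net reactance X = X_L − X_C = -3.58 Ω
Z = − j3.58 Ω
|Z| = √(0² + 3.58²) = 3.58 Ω
I = V/|Z| = 531 mA
V_L = I·|Z_L| = 0.531 × 1.73 = 0.916 V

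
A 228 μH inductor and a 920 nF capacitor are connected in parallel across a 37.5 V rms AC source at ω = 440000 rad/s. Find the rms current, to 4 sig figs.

X_L = ωL = 100.3 Ω
X_C = 1/(ωC) = 2.470 Ω
Parallel: admittances add. Y = 1/(jωL) + jωC
Y = (0 + j0.3948) S
|Y| = 0.3948 S → |Z| = 1/|Y| = 2.533 Ω, ∠Z = −∠Y = -90.00°
I = V/|Z| = 37.5/2.533 = 14.81 A

14.81 A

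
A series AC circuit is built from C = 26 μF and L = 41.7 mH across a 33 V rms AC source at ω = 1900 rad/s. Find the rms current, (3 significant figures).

559 mA

X_L = ωL = 79.2 Ω
X_C = 1/(ωC) = 20.2 Ω
Net reactance X = X_L − X_C = 59.0 Ω
Z = j59.0 Ω
|Z| = √(0² + 59.0²) = 59.0 Ω
I = V/|Z| = 33/59.0 = 559 mA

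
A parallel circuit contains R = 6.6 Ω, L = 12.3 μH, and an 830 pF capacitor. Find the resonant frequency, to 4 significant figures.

1.575 MHz

ω₀ = 1/√(LC) = 1/√(1.23e-05 × 8.3e-10) = 9.897e+06 rad/s
f₀ = ω₀/(2π) = 1.575 MHz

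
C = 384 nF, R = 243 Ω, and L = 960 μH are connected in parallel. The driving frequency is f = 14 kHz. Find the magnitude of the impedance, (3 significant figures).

ω = 2πf = 87960 rad/s
X_L = ωL = 84.4 Ω
X_C = 1/(ωC) = 29.6 Ω
Parallel: admittances add. Y = 1/R + 1/(jωL) + jωC
Y = (0.00412 + j0.0219) S
|Y| = 0.0223 S → |Z| = 1/|Y| = 44.8 Ω, ∠Z = −∠Y = -79.4°

44.8 Ω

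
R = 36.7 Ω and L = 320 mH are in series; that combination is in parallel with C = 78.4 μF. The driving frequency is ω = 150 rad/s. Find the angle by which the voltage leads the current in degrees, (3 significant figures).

X_L = ωL = 48.0 Ω
X_C = 1/(ωC) = 85.0 Ω
Branch 1 (R+jX_L): Z₁ = 36.7 + j48.0 Ω, |Z₁| = 60.4 Ω
Branch 2 (−jX_C): Z₂ = −j85.0 Ω
Parallel: Z = Z₁Z₂/(Z₁+Z₂), |Z| = 98.5 Ω, ∠Z = 7.86°

7.86°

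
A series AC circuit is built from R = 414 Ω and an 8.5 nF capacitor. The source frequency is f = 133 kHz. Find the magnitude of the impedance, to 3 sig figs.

ω = 2πf = 835700 rad/s
X_C = 1/(ωC) = 141 Ω
Z = 414 − j141 Ω
|Z| = √(414² + 141²) = 437 Ω

437 Ω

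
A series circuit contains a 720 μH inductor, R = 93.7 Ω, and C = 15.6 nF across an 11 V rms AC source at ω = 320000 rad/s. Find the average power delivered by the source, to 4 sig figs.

1.171 W

X_L = ωL = 230.4 Ω
X_C = 1/(ωC) = 200.3 Ω
Net reactance X = X_L − X_C = 30.08 Ω
Z = 93.70 + j30.08 Ω
|Z| = √(93.70² + 30.08²) = 98.41 Ω
∠Z = arctan(30.08/93.70) = 17.80°
I = V/|Z| = 111.8 mA
P = VI cos φ = 11 × 0.1118 × cos(17.80°) = 1.171 W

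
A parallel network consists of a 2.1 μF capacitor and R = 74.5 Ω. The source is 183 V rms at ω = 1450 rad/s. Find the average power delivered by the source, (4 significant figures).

X_C = 1/(ωC) = 328.4 Ω
Parallel: admittances add. Y = 1/R + jωC
Y = (0.01342 + j0.003045) S
|Y| = 0.01376 S → |Z| = 1/|Y| = 72.65 Ω, ∠Z = −∠Y = -12.78°
I = V/|Z| = 2.519 A
P = VI cos φ = 183 × 2.519 × cos(-12.78°) = 449.5 W

449.5 W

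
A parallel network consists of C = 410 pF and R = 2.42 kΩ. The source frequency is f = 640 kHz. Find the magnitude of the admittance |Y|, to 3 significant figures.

1.70 mS

ω = 2πf = 4.021e+06 rad/s
X_C = 1/(ωC) = 607 Ω
Parallel: admittances add. Y = 1/R + jωC
Y = (0.000413 + j0.00165) S
|Y| = 0.00170 S → |Z| = 1/|Y| = 588 Ω, ∠Z = −∠Y = -75.9°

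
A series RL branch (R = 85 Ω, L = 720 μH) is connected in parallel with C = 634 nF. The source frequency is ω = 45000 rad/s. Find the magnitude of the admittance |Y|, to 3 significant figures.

X_L = ωL = 32.4 Ω
X_C = 1/(ωC) = 35.1 Ω
Branch 1 (R+jX_L): Z₁ = 85.0 + j32.4 Ω, |Z₁| = 91.0 Ω
Branch 2 (−jX_C): Z₂ = −j35.1 Ω
Parallel: Z = Z₁Z₂/(Z₁+Z₂), |Z| = 37.5 Ω, ∠Z = -67.3°
|Y| = 1/|Z| = 26.7 mS

26.7 mS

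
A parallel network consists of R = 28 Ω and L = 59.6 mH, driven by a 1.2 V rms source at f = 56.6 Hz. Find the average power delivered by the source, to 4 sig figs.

ω = 2πf = 355.6 rad/s
X_L = ωL = 21.20 Ω
Parallel: admittances add. Y = 1/R + 1/(jωL)
Y = (0.03571 − j0.04718) S
|Y| = 0.05917 S → |Z| = 1/|Y| = 16.90 Ω, ∠Z = −∠Y = 52.87°
I = V/|Z| = 71.01 mA
P = VI cos φ = 1.2 × 0.07101 × cos(52.87°) = 51.43 mW

51.43 mW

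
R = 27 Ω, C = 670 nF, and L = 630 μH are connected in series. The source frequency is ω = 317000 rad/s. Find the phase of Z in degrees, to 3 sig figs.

82.1°

X_L = ωL = 200 Ω
X_C = 1/(ωC) = 4.71 Ω
Net reactance X = X_L − X_C = 195 Ω
Z = 27.0 + j195 Ω
|Z| = √(27.0² + 195²) = 197 Ω
∠Z = arctan(195/27.0) = 82.1°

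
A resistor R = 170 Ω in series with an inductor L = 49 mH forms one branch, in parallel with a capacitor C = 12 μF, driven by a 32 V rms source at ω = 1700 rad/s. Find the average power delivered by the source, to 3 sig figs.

4.86 W

X_L = ωL = 83.3 Ω
X_C = 1/(ωC) = 49.0 Ω
Branch 1 (R+jX_L): Z₁ = 170 + j83.3 Ω, |Z₁| = 189 Ω
Branch 2 (−jX_C): Z₂ = −j49.0 Ω
Parallel: Z = Z₁Z₂/(Z₁+Z₂), |Z| = 53.5 Ω, ∠Z = -75.3°
I = V/|Z| = 598 mA
P = VI cos φ = 32 × 0.598 × cos(-75.3°) = 4.86 W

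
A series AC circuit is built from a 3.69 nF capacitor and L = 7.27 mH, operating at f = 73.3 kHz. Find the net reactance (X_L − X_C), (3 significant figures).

ω = 2πf = 460600 rad/s
X_L = ωL = 3350 Ω
X_C = 1/(ωC) = 588 Ω
X = 3350 − 588 = 2760 Ω

2760 Ω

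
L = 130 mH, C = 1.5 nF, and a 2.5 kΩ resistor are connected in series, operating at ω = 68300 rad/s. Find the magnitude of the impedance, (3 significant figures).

2650 Ω

X_L = ωL = 8880 Ω
X_C = 1/(ωC) = 9760 Ω
Net reactance X = X_L − X_C = -882 Ω
Z = 2500 − j882 Ω
|Z| = √(2500² + 882²) = 2650 Ω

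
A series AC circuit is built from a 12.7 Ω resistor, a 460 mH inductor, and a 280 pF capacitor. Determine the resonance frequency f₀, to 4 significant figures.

ω₀ = 1/√(LC) = 1/√(0.46 × 2.8e-10) = 88110 rad/s
f₀ = ω₀/(2π) = 14.02 kHz

14.02 kHz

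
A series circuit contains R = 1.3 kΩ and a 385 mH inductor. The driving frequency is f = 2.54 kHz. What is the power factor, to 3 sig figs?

ω = 2πf = 15960 rad/s
X_L = ωL = 6140 Ω
Z = 1300 + j6140 Ω
|Z| = √(1300² + 6140²) = 6280 Ω
∠Z = arctan(6140/1300) = 78.1°
cos φ = cos(78.1°) = 0.207

0.207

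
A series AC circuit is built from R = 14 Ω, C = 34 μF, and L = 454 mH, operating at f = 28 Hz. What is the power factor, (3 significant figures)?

ω = 2πf = 175.9 rad/s
X_L = ωL = 79.9 Ω
X_C = 1/(ωC) = 167 Ω
Net reactance X = X_L − X_C = -87.3 Ω
Z = 14.0 − j87.3 Ω
|Z| = √(14.0² + 87.3²) = 88.4 Ω
∠Z = arctan(-87.3/14.0) = -80.9°
cos φ = cos(-80.9°) = 0.158

0.158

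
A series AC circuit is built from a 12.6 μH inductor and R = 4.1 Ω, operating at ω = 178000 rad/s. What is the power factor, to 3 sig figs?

X_L = ωL = 2.24 Ω
Z = 4.10 + j2.24 Ω
|Z| = √(4.10² + 2.24²) = 4.67 Ω
∠Z = arctan(2.24/4.10) = 28.7°
cos φ = cos(28.7°) = 0.877

0.877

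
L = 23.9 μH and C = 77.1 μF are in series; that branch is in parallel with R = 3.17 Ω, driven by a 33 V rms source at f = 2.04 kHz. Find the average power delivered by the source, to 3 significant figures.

ω = 2πf = 12820 rad/s
X_L = ωL = 0.306 Ω
X_C = 1/(ωC) = 1.01 Ω
Branch 1: Z₁ = R = 3.17 Ω
Branch 2 (series LC): Z₂ = j(X_L − X_C) = −j0.706 Ω
Parallel: Z = Z₁Z₂/(Z₁+Z₂), |Z| = 0.689 Ω, ∠Z = -77.5°
I = V/|Z| = 47.9 A
P = VI cos φ = 33 × 47.9 × cos(-77.5°) = 344 W

344 W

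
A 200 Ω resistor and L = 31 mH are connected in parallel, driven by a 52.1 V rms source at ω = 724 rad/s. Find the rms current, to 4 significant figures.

X_L = ωL = 22.44 Ω
Parallel: admittances add. Y = 1/R + 1/(jωL)
Y = (0.005000 − j0.04456) S
|Y| = 0.04484 S → |Z| = 1/|Y| = 22.30 Ω, ∠Z = −∠Y = 83.60°
I = V/|Z| = 52.1/22.30 = 2.336 A

2.336 A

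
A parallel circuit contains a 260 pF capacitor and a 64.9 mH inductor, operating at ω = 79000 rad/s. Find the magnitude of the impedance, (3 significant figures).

5730 Ω

X_L = ωL = 5130 Ω
X_C = 1/(ωC) = 48700 Ω
Parallel: admittances add. Y = 1/(jωL) + jωC
Y = (0 − j0.000175) S
|Y| = 0.000175 S → |Z| = 1/|Y| = 5730 Ω, ∠Z = −∠Y = 90.0°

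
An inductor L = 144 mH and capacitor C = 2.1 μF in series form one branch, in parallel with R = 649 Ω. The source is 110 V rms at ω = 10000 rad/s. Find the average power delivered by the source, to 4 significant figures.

X_L = ωL = 1440 Ω
X_C = 1/(ωC) = 47.62 Ω
Branch 1: Z₁ = R = 649.0 Ω
Branch 2 (series LC): Z₂ = j(X_L − X_C) = j1392 Ω
Parallel: Z = Z₁Z₂/(Z₁+Z₂), |Z| = 588.2 Ω, ∠Z = 24.99°
I = V/|Z| = 187.0 mA
P = VI cos φ = 110 × 0.1870 × cos(24.99°) = 18.64 W

18.64 W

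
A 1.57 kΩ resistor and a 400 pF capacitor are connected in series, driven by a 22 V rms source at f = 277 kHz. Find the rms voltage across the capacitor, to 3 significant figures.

14.9 V

ω = 2πf = 1.74e+06 rad/s
X_C = 1/(ωC) = 1440 Ω
Z = 1570 − j1440 Ω
|Z| = √(1570² + 1440²) = 2130 Ω
I = V/|Z| = 10.3 mA
V_C = I·|Z_C| = 0.0103 × 1440 = 14.9 V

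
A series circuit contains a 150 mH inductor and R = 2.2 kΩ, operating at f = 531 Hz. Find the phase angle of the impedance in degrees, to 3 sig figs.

12.8°

ω = 2πf = 3336 rad/s
X_L = ωL = 500 Ω
Z = 2200 + j500 Ω
|Z| = √(2200² + 500²) = 2260 Ω
∠Z = arctan(500/2200) = 12.8°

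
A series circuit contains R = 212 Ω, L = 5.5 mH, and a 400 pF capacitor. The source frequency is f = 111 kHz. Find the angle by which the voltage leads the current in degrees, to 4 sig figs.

49.85°

ω = 2πf = 697400 rad/s
X_L = ωL = 3836 Ω
X_C = 1/(ωC) = 3585 Ω
Net reactance X = X_L − X_C = 251.3 Ω
Z = 212.0 + j251.3 Ω
|Z| = √(212.0² + 251.3²) = 328.8 Ω
∠Z = arctan(251.3/212.0) = 49.85°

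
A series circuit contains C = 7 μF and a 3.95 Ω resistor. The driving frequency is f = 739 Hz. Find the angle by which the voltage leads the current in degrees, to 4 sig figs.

-82.68°

ω = 2πf = 4643 rad/s
X_C = 1/(ωC) = 30.77 Ω
Z = 3.950 − j30.77 Ω
|Z| = √(3.950² + 30.77²) = 31.02 Ω
∠Z = arctan(-30.77/3.950) = -82.68°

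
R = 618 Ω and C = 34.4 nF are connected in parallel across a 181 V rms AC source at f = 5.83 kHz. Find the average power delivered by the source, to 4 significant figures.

ω = 2πf = 36630 rad/s
X_C = 1/(ωC) = 793.6 Ω
Parallel: admittances add. Y = 1/R + jωC
Y = (0.001618 + j0.001260) S
|Y| = 0.002051 S → |Z| = 1/|Y| = 487.6 Ω, ∠Z = −∠Y = -37.91°
I = V/|Z| = 371.2 mA
P = VI cos φ = 181 × 0.3712 × cos(-37.91°) = 53.01 W

53.01 W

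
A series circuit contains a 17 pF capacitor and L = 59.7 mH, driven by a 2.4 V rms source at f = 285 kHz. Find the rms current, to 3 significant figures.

32.4 μA

ω = 2πf = 1.791e+06 rad/s
X_L = ωL = 107000 Ω
X_C = 1/(ωC) = 32800 Ω
Net reactance X = X_L − X_C = 74100 Ω
Z = j74100 Ω
|Z| = √(0² + 74100²) = 74100 Ω
I = V/|Z| = 2.4/74100 = 32.4 μA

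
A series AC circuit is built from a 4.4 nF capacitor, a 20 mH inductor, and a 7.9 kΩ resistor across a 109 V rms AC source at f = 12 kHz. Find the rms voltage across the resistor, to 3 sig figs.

107 V

ω = 2πf = 75400 rad/s
X_L = ωL = 1510 Ω
X_C = 1/(ωC) = 3010 Ω
Net reactance X = X_L − X_C = -1510 Ω
Z = 7900 − j1510 Ω
|Z| = √(7900² + 1510²) = 8040 Ω
I = V/|Z| = 13.6 mA
V_R = I·|Z_R| = 0.0136 × 7900 = 107 V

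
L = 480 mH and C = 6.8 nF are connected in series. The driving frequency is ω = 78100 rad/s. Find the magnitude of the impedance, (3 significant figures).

X_L = ωL = 37500 Ω
X_C = 1/(ωC) = 1880 Ω
Net reactance X = X_L − X_C = 35600 Ω
Z = j35600 Ω
|Z| = √(0² + 35600²) = 35600 Ω

35600 Ω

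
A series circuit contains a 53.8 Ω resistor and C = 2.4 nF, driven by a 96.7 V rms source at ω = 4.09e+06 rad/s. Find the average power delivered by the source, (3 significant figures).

X_C = 1/(ωC) = 102 Ω
Z = 53.8 − j102 Ω
|Z| = √(53.8² + 102²) = 115 Ω
∠Z = arctan(-102/53.8) = -62.2°
I = V/|Z| = 839 mA
P = VI cos φ = 96.7 × 0.839 × cos(-62.2°) = 37.9 W

37.9 W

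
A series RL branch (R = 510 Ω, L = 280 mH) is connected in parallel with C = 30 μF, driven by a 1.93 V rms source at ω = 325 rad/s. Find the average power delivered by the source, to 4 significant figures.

X_L = ωL = 91.00 Ω
X_C = 1/(ωC) = 102.6 Ω
Branch 1 (R+jX_L): Z₁ = 510.0 + j91.00 Ω, |Z₁| = 518.1 Ω
Branch 2 (−jX_C): Z₂ = −j102.6 Ω
Parallel: Z = Z₁Z₂/(Z₁+Z₂), |Z| = 104.2 Ω, ∠Z = -78.58°
I = V/|Z| = 18.53 mA
P = VI cos φ = 1.93 × 0.01853 × cos(-78.58°) = 7.078 mW

7.078 mW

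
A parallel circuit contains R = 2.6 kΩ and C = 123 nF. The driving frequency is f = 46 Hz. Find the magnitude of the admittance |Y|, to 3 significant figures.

ω = 2πf = 289.0 rad/s
X_C = 1/(ωC) = 28100 Ω
Parallel: admittances add. Y = 1/R + jωC
Y = (0.000385 + j3.56e-05) S
|Y| = 0.000386 S → |Z| = 1/|Y| = 2590 Ω, ∠Z = −∠Y = -5.28°

386 μS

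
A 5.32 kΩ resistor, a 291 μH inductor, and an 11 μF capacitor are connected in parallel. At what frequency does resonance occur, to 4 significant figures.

ω₀ = 1/√(LC) = 1/√(0.000291 × 1.1e-05) = 17670 rad/s
f₀ = ω₀/(2π) = 2.813 kHz

2.813 kHz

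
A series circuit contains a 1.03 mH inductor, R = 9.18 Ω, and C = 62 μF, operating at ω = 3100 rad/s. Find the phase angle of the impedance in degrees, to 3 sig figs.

X_L = ωL = 3.19 Ω
X_C = 1/(ωC) = 5.20 Ω
Net reactance X = X_L − X_C = -2.01 Ω
Z = 9.18 − j2.01 Ω
|Z| = √(9.18² + 2.01²) = 9.40 Ω
∠Z = arctan(-2.01/9.18) = -12.3°

-12.3°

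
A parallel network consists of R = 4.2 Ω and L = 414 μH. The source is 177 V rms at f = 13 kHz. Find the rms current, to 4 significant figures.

ω = 2πf = 81680 rad/s
X_L = ωL = 33.82 Ω
Parallel: admittances add. Y = 1/R + 1/(jωL)
Y = (0.2381 − j0.02957) S
|Y| = 0.2399 S → |Z| = 1/|Y| = 4.168 Ω, ∠Z = −∠Y = 7.080°
I = V/|Z| = 177/4.168 = 42.47 A

42.47 A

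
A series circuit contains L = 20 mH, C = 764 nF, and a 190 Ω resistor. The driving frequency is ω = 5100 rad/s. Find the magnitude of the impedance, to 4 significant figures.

X_L = ωL = 102.0 Ω
X_C = 1/(ωC) = 256.6 Ω
Net reactance X = X_L − X_C = -154.6 Ω
Z = 190.0 − j154.6 Ω
|Z| = √(190.0² + 154.6²) = 245.0 Ω

245.0 Ω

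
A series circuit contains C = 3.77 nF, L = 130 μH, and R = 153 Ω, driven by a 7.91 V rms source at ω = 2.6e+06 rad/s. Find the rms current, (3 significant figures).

X_L = ωL = 338 Ω
X_C = 1/(ωC) = 102 Ω
Net reactance X = X_L − X_C = 236 Ω
Z = 153 + j236 Ω
|Z| = √(153² + 236²) = 281 Ω
I = V/|Z| = 7.91/281 = 28.1 mA

28.1 mA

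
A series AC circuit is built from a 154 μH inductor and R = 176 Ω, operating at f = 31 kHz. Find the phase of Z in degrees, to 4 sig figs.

ω = 2πf = 194800 rad/s
X_L = ωL = 30.00 Ω
Z = 176.0 + j30.00 Ω
|Z| = √(176.0² + 30.00²) = 178.5 Ω
∠Z = arctan(30.00/176.0) = 9.672°

9.672°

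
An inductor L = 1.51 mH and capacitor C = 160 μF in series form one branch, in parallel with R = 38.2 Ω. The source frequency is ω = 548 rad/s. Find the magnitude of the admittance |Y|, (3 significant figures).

X_L = ωL = 0.827 Ω
X_C = 1/(ωC) = 11.4 Ω
Branch 1: Z₁ = R = 38.2 Ω
Branch 2 (series LC): Z₂ = j(X_L − X_C) = −j10.6 Ω
Parallel: Z = Z₁Z₂/(Z₁+Z₂), |Z| = 10.2 Ω, ∠Z = -74.5°
|Y| = 1/|Z| = 98.1 mS

98.1 mS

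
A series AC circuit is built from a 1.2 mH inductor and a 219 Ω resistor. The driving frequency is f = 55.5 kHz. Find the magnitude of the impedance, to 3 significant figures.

ω = 2πf = 348700 rad/s
X_L = ωL = 418 Ω
Z = 219 + j418 Ω
|Z| = √(219² + 418²) = 472 Ω

472 Ω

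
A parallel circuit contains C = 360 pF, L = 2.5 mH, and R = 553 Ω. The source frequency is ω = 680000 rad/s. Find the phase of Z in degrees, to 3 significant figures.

10.8°

X_L = ωL = 1700 Ω
X_C = 1/(ωC) = 4080 Ω
Parallel: admittances add. Y = 1/R + 1/(jωL) + jωC
Y = (0.00181 − j0.000343) S
|Y| = 0.00184 S → |Z| = 1/|Y| = 543 Ω, ∠Z = −∠Y = 10.8°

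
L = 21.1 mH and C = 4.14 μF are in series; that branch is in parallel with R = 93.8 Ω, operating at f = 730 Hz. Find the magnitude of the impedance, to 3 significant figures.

39.9 Ω

ω = 2πf = 4587 rad/s
X_L = ωL = 96.8 Ω
X_C = 1/(ωC) = 52.7 Ω
Branch 1: Z₁ = R = 93.8 Ω
Branch 2 (series LC): Z₂ = j(X_L − X_C) = j44.1 Ω
Parallel: Z = Z₁Z₂/(Z₁+Z₂), |Z| = 39.9 Ω, ∠Z = 64.8°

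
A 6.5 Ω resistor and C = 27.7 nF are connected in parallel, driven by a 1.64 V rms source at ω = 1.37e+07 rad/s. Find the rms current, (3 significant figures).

672 mA

X_C = 1/(ωC) = 2.64 Ω
Parallel: admittances add. Y = 1/R + jωC
Y = (0.154 + j0.379) S
|Y| = 0.409 S → |Z| = 1/|Y| = 2.44 Ω, ∠Z = −∠Y = -67.9°
I = V/|Z| = 1.64/2.44 = 672 mA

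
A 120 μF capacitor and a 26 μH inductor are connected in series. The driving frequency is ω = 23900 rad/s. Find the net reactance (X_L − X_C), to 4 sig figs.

0.2727 Ω

X_L = ωL = 0.6214 Ω
X_C = 1/(ωC) = 0.3487 Ω
X = 0.6214 − 0.3487 = 0.2727 Ω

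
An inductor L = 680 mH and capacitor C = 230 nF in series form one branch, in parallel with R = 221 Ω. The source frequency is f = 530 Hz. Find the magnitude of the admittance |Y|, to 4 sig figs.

ω = 2πf = 3330 rad/s
X_L = ωL = 2264 Ω
X_C = 1/(ωC) = 1306 Ω
Branch 1: Z₁ = R = 221.0 Ω
Branch 2 (series LC): Z₂ = j(X_L − X_C) = j958.8 Ω
Parallel: Z = Z₁Z₂/(Z₁+Z₂), |Z| = 215.4 Ω, ∠Z = 12.98°
|Y| = 1/|Z| = 4.644 mS

4.644 mS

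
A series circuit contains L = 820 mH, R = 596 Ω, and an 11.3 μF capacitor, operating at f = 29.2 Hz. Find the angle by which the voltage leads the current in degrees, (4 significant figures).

ω = 2πf = 183.5 rad/s
X_L = ωL = 150.4 Ω
X_C = 1/(ωC) = 482.3 Ω
Net reactance X = X_L − X_C = -331.9 Ω
Z = 596.0 − j331.9 Ω
|Z| = √(596.0² + 331.9²) = 682.2 Ω
∠Z = arctan(-331.9/596.0) = -29.11°

-29.11°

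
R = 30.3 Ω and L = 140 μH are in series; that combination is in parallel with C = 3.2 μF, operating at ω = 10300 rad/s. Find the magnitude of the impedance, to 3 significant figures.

22.0 Ω

X_L = ωL = 1.44 Ω
X_C = 1/(ωC) = 30.3 Ω
Branch 1 (R+jX_L): Z₁ = 30.3 + j1.44 Ω, |Z₁| = 30.3 Ω
Branch 2 (−jX_C): Z₂ = −j30.3 Ω
Parallel: Z = Z₁Z₂/(Z₁+Z₂), |Z| = 22.0 Ω, ∠Z = -43.6°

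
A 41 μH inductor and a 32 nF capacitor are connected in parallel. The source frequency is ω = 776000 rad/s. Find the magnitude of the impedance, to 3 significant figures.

152 Ω

X_L = ωL = 31.8 Ω
X_C = 1/(ωC) = 40.3 Ω
Parallel: admittances add. Y = 1/(jωL) + jωC
Y = (0 − j0.00660) S
|Y| = 0.00660 S → |Z| = 1/|Y| = 152 Ω, ∠Z = −∠Y = 90.0°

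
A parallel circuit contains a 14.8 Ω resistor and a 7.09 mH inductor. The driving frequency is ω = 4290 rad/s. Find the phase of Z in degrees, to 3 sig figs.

X_L = ωL = 30.4 Ω
Parallel: admittances add. Y = 1/R + 1/(jωL)
Y = (0.0676 − j0.0329) S
|Y| = 0.0751 S → |Z| = 1/|Y| = 13.3 Ω, ∠Z = −∠Y = 25.9°

25.9°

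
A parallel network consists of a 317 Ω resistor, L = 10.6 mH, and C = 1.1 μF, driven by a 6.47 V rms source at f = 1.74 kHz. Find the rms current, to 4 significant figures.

ω = 2πf = 10930 rad/s
X_L = ωL = 115.9 Ω
X_C = 1/(ωC) = 83.15 Ω
Parallel: admittances add. Y = 1/R + 1/(jωL) + jωC
Y = (0.003155 + j0.003397) S
|Y| = 0.004636 S → |Z| = 1/|Y| = 215.7 Ω, ∠Z = −∠Y = -47.12°
I = V/|Z| = 6.47/215.7 = 29.99 mA

29.99 mA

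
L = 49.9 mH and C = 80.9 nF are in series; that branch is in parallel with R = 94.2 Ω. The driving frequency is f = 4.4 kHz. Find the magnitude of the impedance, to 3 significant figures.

93.7 Ω

ω = 2πf = 27650 rad/s
X_L = ωL = 1380 Ω
X_C = 1/(ωC) = 447 Ω
Branch 1: Z₁ = R = 94.2 Ω
Branch 2 (series LC): Z₂ = j(X_L − X_C) = j932 Ω
Parallel: Z = Z₁Z₂/(Z₁+Z₂), |Z| = 93.7 Ω, ∠Z = 5.77°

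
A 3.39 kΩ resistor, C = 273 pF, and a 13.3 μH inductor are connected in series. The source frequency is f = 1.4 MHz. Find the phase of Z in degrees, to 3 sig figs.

-5.05°

ω = 2πf = 8.796e+06 rad/s
X_L = ωL = 117 Ω
X_C = 1/(ωC) = 416 Ω
Net reactance X = X_L − X_C = -299 Ω
Z = 3390 − j299 Ω
|Z| = √(3390² + 299²) = 3400 Ω
∠Z = arctan(-299/3390) = -5.05°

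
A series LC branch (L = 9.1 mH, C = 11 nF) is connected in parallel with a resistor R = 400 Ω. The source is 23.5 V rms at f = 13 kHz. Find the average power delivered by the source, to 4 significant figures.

1.381 W

ω = 2πf = 81680 rad/s
X_L = ωL = 743.3 Ω
X_C = 1/(ωC) = 1113 Ω
Branch 1: Z₁ = R = 400.0 Ω
Branch 2 (series LC): Z₂ = j(X_L − X_C) = −j369.7 Ω
Parallel: Z = Z₁Z₂/(Z₁+Z₂), |Z| = 271.5 Ω, ∠Z = -47.26°
I = V/|Z| = 86.56 mA
P = VI cos φ = 23.5 × 0.08656 × cos(-47.26°) = 1.381 W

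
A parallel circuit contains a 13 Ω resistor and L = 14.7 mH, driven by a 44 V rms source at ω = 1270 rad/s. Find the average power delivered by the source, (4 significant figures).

X_L = ωL = 18.67 Ω
Parallel: admittances add. Y = 1/R + 1/(jωL)
Y = (0.07692 − j0.05356) S
|Y| = 0.09374 S → |Z| = 1/|Y| = 10.67 Ω, ∠Z = −∠Y = 34.85°
I = V/|Z| = 4.124 A
P = VI cos φ = 44 × 4.124 × cos(34.85°) = 148.9 W

148.9 W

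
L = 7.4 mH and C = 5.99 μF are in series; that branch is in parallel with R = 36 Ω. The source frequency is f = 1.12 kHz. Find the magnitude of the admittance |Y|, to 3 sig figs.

ω = 2πf = 7037 rad/s
X_L = ωL = 52.1 Ω
X_C = 1/(ωC) = 23.7 Ω
Branch 1: Z₁ = R = 36.0 Ω
Branch 2 (series LC): Z₂ = j(X_L − X_C) = j28.4 Ω
Parallel: Z = Z₁Z₂/(Z₁+Z₂), |Z| = 22.3 Ω, ∠Z = 51.8°
|Y| = 1/|Z| = 44.9 mS

44.9 mS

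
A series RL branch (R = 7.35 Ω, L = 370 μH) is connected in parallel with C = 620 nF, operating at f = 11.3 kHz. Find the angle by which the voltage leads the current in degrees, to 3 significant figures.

-41.4°

ω = 2πf = 71000 rad/s
X_L = ωL = 26.3 Ω
X_C = 1/(ωC) = 22.7 Ω
Branch 1 (R+jX_L): Z₁ = 7.35 + j26.3 Ω, |Z₁| = 27.3 Ω
Branch 2 (−jX_C): Z₂ = −j22.7 Ω
Parallel: Z = Z₁Z₂/(Z₁+Z₂), |Z| = 75.9 Ω, ∠Z = -41.4°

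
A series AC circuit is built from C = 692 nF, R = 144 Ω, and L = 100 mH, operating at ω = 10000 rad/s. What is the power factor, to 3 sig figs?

X_L = ωL = 1000 Ω
X_C = 1/(ωC) = 145 Ω
Net reactance X = X_L − X_C = 855 Ω
Z = 144 + j855 Ω
|Z| = √(144² + 855²) = 868 Ω
∠Z = arctan(855/144) = 80.4°
cos φ = cos(80.4°) = 0.166

0.166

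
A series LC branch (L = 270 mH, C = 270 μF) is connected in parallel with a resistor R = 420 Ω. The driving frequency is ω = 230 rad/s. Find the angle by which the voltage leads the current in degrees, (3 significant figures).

83.8°

X_L = ωL = 62.1 Ω
X_C = 1/(ωC) = 16.1 Ω
Branch 1: Z₁ = R = 420 Ω
Branch 2 (series LC): Z₂ = j(X_L − X_C) = j46.0 Ω
Parallel: Z = Z₁Z₂/(Z₁+Z₂), |Z| = 45.7 Ω, ∠Z = 83.8°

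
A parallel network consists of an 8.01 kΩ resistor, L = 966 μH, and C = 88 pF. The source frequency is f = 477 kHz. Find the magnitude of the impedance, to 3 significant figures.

6700 Ω

ω = 2πf = 2.997e+06 rad/s
X_L = ωL = 2900 Ω
X_C = 1/(ωC) = 3790 Ω
Parallel: admittances add. Y = 1/R + 1/(jωL) + jωC
Y = (0.000125 − j8.17e-05) S
|Y| = 0.000149 S → |Z| = 1/|Y| = 6700 Ω, ∠Z = −∠Y = 33.2°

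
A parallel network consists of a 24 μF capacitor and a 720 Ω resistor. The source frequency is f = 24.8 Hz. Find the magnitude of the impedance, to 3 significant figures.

251 Ω

ω = 2πf = 155.8 rad/s
X_C = 1/(ωC) = 267 Ω
Parallel: admittances add. Y = 1/R + jωC
Y = (0.00139 + j0.00374) S
|Y| = 0.00399 S → |Z| = 1/|Y| = 251 Ω, ∠Z = −∠Y = -69.6°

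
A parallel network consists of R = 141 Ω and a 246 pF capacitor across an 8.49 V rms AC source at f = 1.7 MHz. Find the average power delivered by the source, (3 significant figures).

ω = 2πf = 1.068e+07 rad/s
X_C = 1/(ωC) = 381 Ω
Parallel: admittances add. Y = 1/R + jωC
Y = (0.00709 + j0.00263) S
|Y| = 0.00756 S → |Z| = 1/|Y| = 132 Ω, ∠Z = −∠Y = -20.3°
I = V/|Z| = 64.2 mA
P = VI cos φ = 8.49 × 0.0642 × cos(-20.3°) = 511 mW

511 mW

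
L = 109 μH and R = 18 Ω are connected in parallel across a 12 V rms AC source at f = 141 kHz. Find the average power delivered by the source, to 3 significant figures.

ω = 2πf = 885900 rad/s
X_L = ωL = 96.6 Ω
Parallel: admittances add. Y = 1/R + 1/(jωL)
Y = (0.0556 − j0.0104) S
|Y| = 0.0565 S → |Z| = 1/|Y| = 17.7 Ω, ∠Z = −∠Y = 10.6°
I = V/|Z| = 678 mA
P = VI cos φ = 12 × 0.678 × cos(10.6°) = 8.00 W

8.00 W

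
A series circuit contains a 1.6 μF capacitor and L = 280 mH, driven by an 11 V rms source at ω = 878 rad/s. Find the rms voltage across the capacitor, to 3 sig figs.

X_L = ωL = 246 Ω
X_C = 1/(ωC) = 712 Ω
Net reactance X = X_L − X_C = -466 Ω
Z = − j466 Ω
|Z| = √(0² + 466²) = 466 Ω
I = V/|Z| = 23.6 mA
V_C = I·|Z_C| = 0.0236 × 712 = 16.8 V

16.8 V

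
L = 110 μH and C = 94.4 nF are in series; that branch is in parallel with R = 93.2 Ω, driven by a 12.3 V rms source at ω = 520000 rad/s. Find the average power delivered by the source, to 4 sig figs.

1.623 W

X_L = ωL = 57.20 Ω
X_C = 1/(ωC) = 20.37 Ω
Branch 1: Z₁ = R = 93.20 Ω
Branch 2 (series LC): Z₂ = j(X_L − X_C) = j36.83 Ω
Parallel: Z = Z₁Z₂/(Z₁+Z₂), |Z| = 34.25 Ω, ∠Z = 68.44°
I = V/|Z| = 359.1 mA
P = VI cos φ = 12.3 × 0.3591 × cos(68.44°) = 1.623 W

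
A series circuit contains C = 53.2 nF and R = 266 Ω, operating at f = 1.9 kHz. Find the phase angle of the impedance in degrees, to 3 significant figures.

-80.4°

ω = 2πf = 11940 rad/s
X_C = 1/(ωC) = 1570 Ω
Z = 266 − j1570 Ω
|Z| = √(266² + 1570²) = 1600 Ω
∠Z = arctan(-1570/266) = -80.4°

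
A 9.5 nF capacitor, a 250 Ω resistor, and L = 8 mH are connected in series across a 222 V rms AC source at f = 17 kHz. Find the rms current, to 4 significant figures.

ω = 2πf = 106800 rad/s
X_L = ωL = 854.5 Ω
X_C = 1/(ωC) = 985.5 Ω
Net reactance X = X_L − X_C = -131.0 Ω
Z = 250.0 − j131.0 Ω
|Z| = √(250.0² + 131.0²) = 282.2 Ω
I = V/|Z| = 222/282.2 = 786.6 mA

786.6 mA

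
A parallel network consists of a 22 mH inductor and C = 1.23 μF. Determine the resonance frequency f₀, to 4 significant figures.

967.5 Hz

ω₀ = 1/√(LC) = 1/√(0.022 × 1.23e-06) = 6079 rad/s
f₀ = ω₀/(2π) = 967.5 Hz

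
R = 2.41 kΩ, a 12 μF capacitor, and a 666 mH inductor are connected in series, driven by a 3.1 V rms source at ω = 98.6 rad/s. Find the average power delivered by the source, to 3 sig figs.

3.61 mW

X_L = ωL = 65.7 Ω
X_C = 1/(ωC) = 845 Ω
Net reactance X = X_L − X_C = -779 Ω
Z = 2410 − j779 Ω
|Z| = √(2410² + 779²) = 2530 Ω
∠Z = arctan(-779/2410) = -17.9°
I = V/|Z| = 1.22 mA
P = VI cos φ = 3.1 × 0.00122 × cos(-17.9°) = 3.61 mW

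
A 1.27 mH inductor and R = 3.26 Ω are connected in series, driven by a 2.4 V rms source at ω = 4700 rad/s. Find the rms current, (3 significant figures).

X_L = ωL = 5.97 Ω
Z = 3.26 + j5.97 Ω
|Z| = √(3.26² + 5.97²) = 6.80 Ω
I = V/|Z| = 2.4/6.80 = 353 mA

353 mA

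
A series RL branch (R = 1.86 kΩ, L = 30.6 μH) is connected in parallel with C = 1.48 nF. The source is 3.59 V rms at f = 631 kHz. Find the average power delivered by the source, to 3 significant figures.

ω = 2πf = 3.965e+06 rad/s
X_L = ωL = 121 Ω
X_C = 1/(ωC) = 170 Ω
Branch 1 (R+jX_L): Z₁ = 1860 + j121 Ω, |Z₁| = 1860 Ω
Branch 2 (−jX_C): Z₂ = −j170 Ω
Parallel: Z = Z₁Z₂/(Z₁+Z₂), |Z| = 171 Ω, ∠Z = -84.8°
I = V/|Z| = 21.0 mA
P = VI cos φ = 3.59 × 0.0210 × cos(-84.8°) = 6.90 mW

6.90 mW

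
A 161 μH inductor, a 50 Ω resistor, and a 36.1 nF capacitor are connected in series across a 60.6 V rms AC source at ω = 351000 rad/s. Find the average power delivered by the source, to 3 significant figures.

61.2 W

X_L = ωL = 56.5 Ω
X_C = 1/(ωC) = 78.9 Ω
Net reactance X = X_L − X_C = -22.4 Ω
Z = 50.0 − j22.4 Ω
|Z| = √(50.0² + 22.4²) = 54.8 Ω
∠Z = arctan(-22.4/50.0) = -24.1°
I = V/|Z| = 1.11 A
P = VI cos φ = 60.6 × 1.11 × cos(-24.1°) = 61.2 W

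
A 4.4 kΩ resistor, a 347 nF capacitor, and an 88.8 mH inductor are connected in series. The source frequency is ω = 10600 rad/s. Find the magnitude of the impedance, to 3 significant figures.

X_L = ωL = 941 Ω
X_C = 1/(ωC) = 272 Ω
Net reactance X = X_L − X_C = 669 Ω
Z = 4400 + j669 Ω
|Z| = √(4400² + 669²) = 4450 Ω

4450 Ω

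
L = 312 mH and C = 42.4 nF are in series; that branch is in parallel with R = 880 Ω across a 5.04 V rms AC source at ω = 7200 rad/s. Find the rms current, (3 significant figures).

X_L = ωL = 2250 Ω
X_C = 1/(ωC) = 3280 Ω
Branch 1: Z₁ = R = 880 Ω
Branch 2 (series LC): Z₂ = j(X_L − X_C) = −j1030 Ω
Parallel: Z = Z₁Z₂/(Z₁+Z₂), |Z| = 669 Ω, ∠Z = -40.5°
I = V/|Z| = 5.04/669 = 7.54 mA

7.54 mA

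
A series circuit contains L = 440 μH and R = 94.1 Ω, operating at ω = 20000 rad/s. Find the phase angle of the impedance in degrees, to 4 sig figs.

5.343°

X_L = ωL = 8.800 Ω
Z = 94.10 + j8.800 Ω
|Z| = √(94.10² + 8.800²) = 94.51 Ω
∠Z = arctan(8.800/94.10) = 5.343°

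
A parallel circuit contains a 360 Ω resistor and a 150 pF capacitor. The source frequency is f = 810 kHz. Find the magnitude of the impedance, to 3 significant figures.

347 Ω

ω = 2πf = 5.089e+06 rad/s
X_C = 1/(ωC) = 1310 Ω
Parallel: admittances add. Y = 1/R + jωC
Y = (0.00278 + j0.000763) S
|Y| = 0.00288 S → |Z| = 1/|Y| = 347 Ω, ∠Z = −∠Y = -15.4°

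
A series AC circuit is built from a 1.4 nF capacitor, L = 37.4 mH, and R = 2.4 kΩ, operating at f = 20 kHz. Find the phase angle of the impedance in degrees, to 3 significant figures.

-22.3°

ω = 2πf = 125700 rad/s
X_L = ωL = 4700 Ω
X_C = 1/(ωC) = 5680 Ω
Net reactance X = X_L − X_C = -984 Ω
Z = 2400 − j984 Ω
|Z| = √(2400² + 984²) = 2590 Ω
∠Z = arctan(-984/2400) = -22.3°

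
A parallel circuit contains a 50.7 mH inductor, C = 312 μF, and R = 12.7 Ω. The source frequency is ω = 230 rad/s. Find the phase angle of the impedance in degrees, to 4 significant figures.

X_L = ωL = 11.66 Ω
X_C = 1/(ωC) = 13.94 Ω
Parallel: admittances add. Y = 1/R + 1/(jωL) + jωC
Y = (0.07874 − j0.01400) S
|Y| = 0.07997 S → |Z| = 1/|Y| = 12.50 Ω, ∠Z = −∠Y = 10.08°

10.08°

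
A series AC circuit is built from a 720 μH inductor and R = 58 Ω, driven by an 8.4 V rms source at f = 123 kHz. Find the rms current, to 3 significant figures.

15.0 mA

ω = 2πf = 772800 rad/s
X_L = ωL = 556 Ω
Z = 58.0 + j556 Ω
|Z| = √(58.0² + 556²) = 559 Ω
I = V/|Z| = 8.4/559 = 15.0 mA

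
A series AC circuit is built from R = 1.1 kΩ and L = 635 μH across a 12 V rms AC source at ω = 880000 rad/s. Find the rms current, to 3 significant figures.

X_L = ωL = 559 Ω
Z = 1100 + j559 Ω
|Z| = √(1100² + 559²) = 1230 Ω
I = V/|Z| = 12/1230 = 9.73 mA

9.73 mA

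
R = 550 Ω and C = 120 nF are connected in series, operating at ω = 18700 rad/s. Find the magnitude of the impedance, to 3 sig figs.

X_C = 1/(ωC) = 446 Ω
Z = 550 − j446 Ω
|Z| = √(550² + 446²) = 708 Ω

708 Ω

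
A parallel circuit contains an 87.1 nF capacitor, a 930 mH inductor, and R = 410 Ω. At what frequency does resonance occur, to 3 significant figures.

559 Hz

ω₀ = 1/√(LC) = 1/√(0.93 × 8.71e-08) = 3514 rad/s
f₀ = ω₀/(2π) = 559 Hz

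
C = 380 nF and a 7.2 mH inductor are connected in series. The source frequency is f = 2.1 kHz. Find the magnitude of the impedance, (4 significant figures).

104.4 Ω

ω = 2πf = 13190 rad/s
X_L = ωL = 95.00 Ω
X_C = 1/(ωC) = 199.4 Ω
Net reactance X = X_L − X_C = -104.4 Ω
Z = − j104.4 Ω
|Z| = √(0² + 104.4²) = 104.4 Ω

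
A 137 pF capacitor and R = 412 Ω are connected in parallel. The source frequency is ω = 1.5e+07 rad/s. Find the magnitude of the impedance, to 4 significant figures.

314.4 Ω

X_C = 1/(ωC) = 486.6 Ω
Parallel: admittances add. Y = 1/R + jωC
Y = (0.002427 + j0.002055) S
|Y| = 0.003180 S → |Z| = 1/|Y| = 314.4 Ω, ∠Z = −∠Y = -40.25°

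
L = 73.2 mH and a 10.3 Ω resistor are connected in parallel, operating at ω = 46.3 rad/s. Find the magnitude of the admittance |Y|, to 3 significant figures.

311 mS

X_L = ωL = 3.39 Ω
Parallel: admittances add. Y = 1/R + 1/(jωL)
Y = (0.0971 − j0.295) S
|Y| = 0.311 S → |Z| = 1/|Y| = 3.22 Ω, ∠Z = −∠Y = 71.8°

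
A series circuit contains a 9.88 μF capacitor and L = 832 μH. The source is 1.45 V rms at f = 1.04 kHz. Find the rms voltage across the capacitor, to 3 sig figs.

2.23 V

ω = 2πf = 6535 rad/s
X_L = ωL = 5.44 Ω
X_C = 1/(ωC) = 15.5 Ω
Net reactance X = X_L − X_C = -10.1 Ω
Z = − j10.1 Ω
|Z| = √(0² + 10.1²) = 10.1 Ω
I = V/|Z| = 144 mA
V_C = I·|Z_C| = 0.144 × 15.5 = 2.23 V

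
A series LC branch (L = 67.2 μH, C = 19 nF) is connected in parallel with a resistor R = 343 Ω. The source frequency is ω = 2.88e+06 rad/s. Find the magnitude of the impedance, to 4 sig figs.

156.1 Ω

X_L = ωL = 193.5 Ω
X_C = 1/(ωC) = 18.27 Ω
Branch 1: Z₁ = R = 343.0 Ω
Branch 2 (series LC): Z₂ = j(X_L − X_C) = j175.3 Ω
Parallel: Z = Z₁Z₂/(Z₁+Z₂), |Z| = 156.1 Ω, ∠Z = 62.93°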